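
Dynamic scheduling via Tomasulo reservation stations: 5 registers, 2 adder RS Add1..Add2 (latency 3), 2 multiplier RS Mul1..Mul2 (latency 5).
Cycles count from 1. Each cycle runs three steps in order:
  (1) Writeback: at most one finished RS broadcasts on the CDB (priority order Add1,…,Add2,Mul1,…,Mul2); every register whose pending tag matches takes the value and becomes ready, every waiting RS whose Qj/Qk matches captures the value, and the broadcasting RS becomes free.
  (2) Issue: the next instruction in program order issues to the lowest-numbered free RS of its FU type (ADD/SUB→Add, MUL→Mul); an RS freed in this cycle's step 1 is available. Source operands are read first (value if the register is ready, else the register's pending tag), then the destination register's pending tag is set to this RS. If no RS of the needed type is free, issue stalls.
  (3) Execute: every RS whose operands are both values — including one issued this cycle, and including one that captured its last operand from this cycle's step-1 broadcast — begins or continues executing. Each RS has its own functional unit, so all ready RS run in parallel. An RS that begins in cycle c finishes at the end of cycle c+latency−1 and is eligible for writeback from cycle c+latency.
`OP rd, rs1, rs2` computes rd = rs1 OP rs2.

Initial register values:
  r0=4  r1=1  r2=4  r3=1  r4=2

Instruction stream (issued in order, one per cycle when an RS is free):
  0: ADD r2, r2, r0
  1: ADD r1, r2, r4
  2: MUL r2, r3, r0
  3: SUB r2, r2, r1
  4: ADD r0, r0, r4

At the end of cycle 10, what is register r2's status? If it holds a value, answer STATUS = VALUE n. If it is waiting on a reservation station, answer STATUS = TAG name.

STATUS = TAG Add1

c1: issue ADD r2<-Add1 | r0:4,r1:1,r2:Add1,r3:1,r4:2
c2: issue ADD r1<-Add2 | r0:4,r1:Add2,r2:Add1,r3:1,r4:2
c3: issue MUL r2<-Mul1 | r0:4,r1:Add2,r2:Mul1,r3:1,r4:2
c4: CDB Add1=8; issue SUB r2<-Add1 | r0:4,r1:Add2,r2:Add1,r3:1,r4:2
c5: stall | r0:4,r1:Add2,r2:Add1,r3:1,r4:2
c6: stall | r0:4,r1:Add2,r2:Add1,r3:1,r4:2
c7: CDB Add2=10; issue ADD r0<-Add2 | r0:Add2,r1:10,r2:Add1,r3:1,r4:2
c8: CDB Mul1=4 | r0:Add2,r1:10,r2:Add1,r3:1,r4:2
c9: - | r0:Add2,r1:10,r2:Add1,r3:1,r4:2
c10: CDB Add2=6 | r0:6,r1:10,r2:Add1,r3:1,r4:2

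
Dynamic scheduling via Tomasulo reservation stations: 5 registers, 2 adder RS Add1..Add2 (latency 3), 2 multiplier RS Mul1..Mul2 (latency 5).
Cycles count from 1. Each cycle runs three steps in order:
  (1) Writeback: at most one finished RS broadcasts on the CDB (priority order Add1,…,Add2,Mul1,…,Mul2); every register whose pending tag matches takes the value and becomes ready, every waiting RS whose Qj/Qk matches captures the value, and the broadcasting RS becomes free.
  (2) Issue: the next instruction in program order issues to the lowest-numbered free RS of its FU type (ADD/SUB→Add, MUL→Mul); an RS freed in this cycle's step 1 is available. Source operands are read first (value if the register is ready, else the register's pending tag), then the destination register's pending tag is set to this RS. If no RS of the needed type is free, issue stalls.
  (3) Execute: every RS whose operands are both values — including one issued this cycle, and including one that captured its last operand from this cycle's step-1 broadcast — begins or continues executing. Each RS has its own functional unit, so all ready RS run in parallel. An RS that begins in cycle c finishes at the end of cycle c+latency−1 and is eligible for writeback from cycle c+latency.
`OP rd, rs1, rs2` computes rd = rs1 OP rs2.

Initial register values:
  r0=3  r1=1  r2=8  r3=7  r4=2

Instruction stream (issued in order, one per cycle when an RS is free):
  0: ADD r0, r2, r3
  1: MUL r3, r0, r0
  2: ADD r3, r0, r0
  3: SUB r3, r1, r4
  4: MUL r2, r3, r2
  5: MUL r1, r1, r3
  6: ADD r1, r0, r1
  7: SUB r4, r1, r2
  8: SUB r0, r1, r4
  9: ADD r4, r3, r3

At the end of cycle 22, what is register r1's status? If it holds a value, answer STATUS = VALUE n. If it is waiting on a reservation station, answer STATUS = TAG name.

  c1: issue ADD r0<-Add1  regs: r0:Add1,r1:1,r2:8,r3:7,r4:2
  c2: issue MUL r3<-Mul1  regs: r0:Add1,r1:1,r2:8,r3:Mul1,r4:2
  c3: issue ADD r3<-Add2  regs: r0:Add1,r1:1,r2:8,r3:Add2,r4:2
  c4: CDB Add1=15; issue SUB r3<-Add1  regs: r0:15,r1:1,r2:8,r3:Add1,r4:2
  c5: issue MUL r2<-Mul2  regs: r0:15,r1:1,r2:Mul2,r3:Add1,r4:2
  c6: stall  regs: r0:15,r1:1,r2:Mul2,r3:Add1,r4:2
  c7: CDB Add1=-1; stall  regs: r0:15,r1:1,r2:Mul2,r3:-1,r4:2
  c8: CDB Add2=30; stall  regs: r0:15,r1:1,r2:Mul2,r3:-1,r4:2
  c9: CDB Mul1=225; issue MUL r1<-Mul1  regs: r0:15,r1:Mul1,r2:Mul2,r3:-1,r4:2
  c10: issue ADD r1<-Add1  regs: r0:15,r1:Add1,r2:Mul2,r3:-1,r4:2
  c11: issue SUB r4<-Add2  regs: r0:15,r1:Add1,r2:Mul2,r3:-1,r4:Add2
  c12: CDB Mul2=-8; stall  regs: r0:15,r1:Add1,r2:-8,r3:-1,r4:Add2
  c13: stall  regs: r0:15,r1:Add1,r2:-8,r3:-1,r4:Add2
  c14: CDB Mul1=-1; stall  regs: r0:15,r1:Add1,r2:-8,r3:-1,r4:Add2
  c15: stall  regs: r0:15,r1:Add1,r2:-8,r3:-1,r4:Add2
  c16: stall  regs: r0:15,r1:Add1,r2:-8,r3:-1,r4:Add2
  c17: CDB Add1=14; issue SUB r0<-Add1  regs: r0:Add1,r1:14,r2:-8,r3:-1,r4:Add2
  c18: stall  regs: r0:Add1,r1:14,r2:-8,r3:-1,r4:Add2
  c19: stall  regs: r0:Add1,r1:14,r2:-8,r3:-1,r4:Add2
  c20: CDB Add2=22; issue ADD r4<-Add2  regs: r0:Add1,r1:14,r2:-8,r3:-1,r4:Add2
  c21: -  regs: r0:Add1,r1:14,r2:-8,r3:-1,r4:Add2
  c22: -  regs: r0:Add1,r1:14,r2:-8,r3:-1,r4:Add2

STATUS = VALUE 14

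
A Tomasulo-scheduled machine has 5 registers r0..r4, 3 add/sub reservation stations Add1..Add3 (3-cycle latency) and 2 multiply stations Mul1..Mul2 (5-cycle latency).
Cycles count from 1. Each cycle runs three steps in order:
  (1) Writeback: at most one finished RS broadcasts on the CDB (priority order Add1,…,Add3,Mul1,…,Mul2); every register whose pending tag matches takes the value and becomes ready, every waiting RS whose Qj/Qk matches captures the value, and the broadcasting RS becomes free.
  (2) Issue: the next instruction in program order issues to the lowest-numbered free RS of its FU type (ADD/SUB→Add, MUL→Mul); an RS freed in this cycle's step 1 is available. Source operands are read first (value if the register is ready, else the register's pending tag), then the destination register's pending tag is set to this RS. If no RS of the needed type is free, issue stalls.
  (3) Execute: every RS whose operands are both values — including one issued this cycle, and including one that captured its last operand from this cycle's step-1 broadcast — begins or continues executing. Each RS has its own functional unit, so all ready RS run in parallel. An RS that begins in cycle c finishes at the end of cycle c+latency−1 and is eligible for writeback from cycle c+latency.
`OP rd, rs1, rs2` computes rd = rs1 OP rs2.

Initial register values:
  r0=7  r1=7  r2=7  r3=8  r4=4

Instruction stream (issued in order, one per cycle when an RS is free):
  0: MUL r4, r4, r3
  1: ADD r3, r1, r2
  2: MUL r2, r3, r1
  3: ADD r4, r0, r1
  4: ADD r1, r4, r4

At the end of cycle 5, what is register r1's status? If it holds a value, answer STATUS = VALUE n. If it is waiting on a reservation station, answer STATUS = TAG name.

  c1: issue MUL r4<-Mul1  regs: r0:7,r1:7,r2:7,r3:8,r4:Mul1
  c2: issue ADD r3<-Add1  regs: r0:7,r1:7,r2:7,r3:Add1,r4:Mul1
  c3: issue MUL r2<-Mul2  regs: r0:7,r1:7,r2:Mul2,r3:Add1,r4:Mul1
  c4: issue ADD r4<-Add2  regs: r0:7,r1:7,r2:Mul2,r3:Add1,r4:Add2
  c5: CDB Add1=14; issue ADD r1<-Add1  regs: r0:7,r1:Add1,r2:Mul2,r3:14,r4:Add2

STATUS = TAG Add1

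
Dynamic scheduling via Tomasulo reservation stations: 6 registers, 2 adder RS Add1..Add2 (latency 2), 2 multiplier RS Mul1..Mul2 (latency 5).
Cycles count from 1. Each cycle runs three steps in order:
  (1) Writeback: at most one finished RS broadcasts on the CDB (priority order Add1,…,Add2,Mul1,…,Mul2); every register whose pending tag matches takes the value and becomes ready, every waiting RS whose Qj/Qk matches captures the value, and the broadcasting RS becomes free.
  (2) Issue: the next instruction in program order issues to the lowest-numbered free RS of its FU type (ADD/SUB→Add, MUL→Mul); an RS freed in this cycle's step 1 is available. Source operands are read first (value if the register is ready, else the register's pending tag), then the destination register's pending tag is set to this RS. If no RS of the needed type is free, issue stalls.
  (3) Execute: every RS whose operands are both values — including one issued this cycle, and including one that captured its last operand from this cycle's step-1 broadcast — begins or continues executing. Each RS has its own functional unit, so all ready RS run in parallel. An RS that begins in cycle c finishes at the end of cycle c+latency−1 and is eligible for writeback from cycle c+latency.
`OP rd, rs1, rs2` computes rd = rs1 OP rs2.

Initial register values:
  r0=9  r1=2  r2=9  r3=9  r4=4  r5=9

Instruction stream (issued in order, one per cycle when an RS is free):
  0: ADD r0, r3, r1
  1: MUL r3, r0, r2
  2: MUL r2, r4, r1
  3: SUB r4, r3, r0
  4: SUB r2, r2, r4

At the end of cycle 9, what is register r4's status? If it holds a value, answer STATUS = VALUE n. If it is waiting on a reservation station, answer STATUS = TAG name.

c1: issue ADD r0<-Add1 | r0:Add1,r1:2,r2:9,r3:9,r4:4,r5:9
c2: issue MUL r3<-Mul1 | r0:Add1,r1:2,r2:9,r3:Mul1,r4:4,r5:9
c3: CDB Add1=11; issue MUL r2<-Mul2 | r0:11,r1:2,r2:Mul2,r3:Mul1,r4:4,r5:9
c4: issue SUB r4<-Add1 | r0:11,r1:2,r2:Mul2,r3:Mul1,r4:Add1,r5:9
c5: issue SUB r2<-Add2 | r0:11,r1:2,r2:Add2,r3:Mul1,r4:Add1,r5:9
c6: - | r0:11,r1:2,r2:Add2,r3:Mul1,r4:Add1,r5:9
c7: - | r0:11,r1:2,r2:Add2,r3:Mul1,r4:Add1,r5:9
c8: CDB Mul1=99 | r0:11,r1:2,r2:Add2,r3:99,r4:Add1,r5:9
c9: CDB Mul2=8 | r0:11,r1:2,r2:Add2,r3:99,r4:Add1,r5:9

STATUS = TAG Add1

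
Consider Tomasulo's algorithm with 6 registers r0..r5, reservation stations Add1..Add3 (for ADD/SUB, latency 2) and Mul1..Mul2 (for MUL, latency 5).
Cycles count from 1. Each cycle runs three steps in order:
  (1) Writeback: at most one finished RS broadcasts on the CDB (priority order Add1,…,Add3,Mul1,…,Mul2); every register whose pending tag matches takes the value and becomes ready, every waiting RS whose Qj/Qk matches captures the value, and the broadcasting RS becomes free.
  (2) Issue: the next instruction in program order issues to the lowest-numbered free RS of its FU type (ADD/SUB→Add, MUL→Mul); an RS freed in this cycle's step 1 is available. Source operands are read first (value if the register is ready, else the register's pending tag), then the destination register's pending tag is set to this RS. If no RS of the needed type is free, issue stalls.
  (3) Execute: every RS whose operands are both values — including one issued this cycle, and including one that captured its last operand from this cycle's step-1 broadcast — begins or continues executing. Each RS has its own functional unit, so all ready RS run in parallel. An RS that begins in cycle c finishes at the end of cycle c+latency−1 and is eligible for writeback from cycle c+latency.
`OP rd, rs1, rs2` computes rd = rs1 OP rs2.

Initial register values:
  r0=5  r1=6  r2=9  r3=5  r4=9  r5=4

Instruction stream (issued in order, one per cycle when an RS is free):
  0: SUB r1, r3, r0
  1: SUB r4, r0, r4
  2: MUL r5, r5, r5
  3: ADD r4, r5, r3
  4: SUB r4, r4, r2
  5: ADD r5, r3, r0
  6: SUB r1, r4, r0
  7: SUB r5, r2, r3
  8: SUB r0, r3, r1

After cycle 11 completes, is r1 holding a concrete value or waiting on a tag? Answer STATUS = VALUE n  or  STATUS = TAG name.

STATUS = TAG Add3

cycle 1: issue SUB r1<-Add1 // r0:5,r1:Add1,r2:9,r3:5,r4:9,r5:4
cycle 2: issue SUB r4<-Add2 // r0:5,r1:Add1,r2:9,r3:5,r4:Add2,r5:4
cycle 3: CDB Add1=0; issue MUL r5<-Mul1 // r0:5,r1:0,r2:9,r3:5,r4:Add2,r5:Mul1
cycle 4: CDB Add2=-4; issue ADD r4<-Add1 // r0:5,r1:0,r2:9,r3:5,r4:Add1,r5:Mul1
cycle 5: issue SUB r4<-Add2 // r0:5,r1:0,r2:9,r3:5,r4:Add2,r5:Mul1
cycle 6: issue ADD r5<-Add3 // r0:5,r1:0,r2:9,r3:5,r4:Add2,r5:Add3
cycle 7: stall // r0:5,r1:0,r2:9,r3:5,r4:Add2,r5:Add3
cycle 8: CDB Add3=10; issue SUB r1<-Add3 // r0:5,r1:Add3,r2:9,r3:5,r4:Add2,r5:10
cycle 9: CDB Mul1=16; stall // r0:5,r1:Add3,r2:9,r3:5,r4:Add2,r5:10
cycle 10: stall // r0:5,r1:Add3,r2:9,r3:5,r4:Add2,r5:10
cycle 11: CDB Add1=21; issue SUB r5<-Add1 // r0:5,r1:Add3,r2:9,r3:5,r4:Add2,r5:Add1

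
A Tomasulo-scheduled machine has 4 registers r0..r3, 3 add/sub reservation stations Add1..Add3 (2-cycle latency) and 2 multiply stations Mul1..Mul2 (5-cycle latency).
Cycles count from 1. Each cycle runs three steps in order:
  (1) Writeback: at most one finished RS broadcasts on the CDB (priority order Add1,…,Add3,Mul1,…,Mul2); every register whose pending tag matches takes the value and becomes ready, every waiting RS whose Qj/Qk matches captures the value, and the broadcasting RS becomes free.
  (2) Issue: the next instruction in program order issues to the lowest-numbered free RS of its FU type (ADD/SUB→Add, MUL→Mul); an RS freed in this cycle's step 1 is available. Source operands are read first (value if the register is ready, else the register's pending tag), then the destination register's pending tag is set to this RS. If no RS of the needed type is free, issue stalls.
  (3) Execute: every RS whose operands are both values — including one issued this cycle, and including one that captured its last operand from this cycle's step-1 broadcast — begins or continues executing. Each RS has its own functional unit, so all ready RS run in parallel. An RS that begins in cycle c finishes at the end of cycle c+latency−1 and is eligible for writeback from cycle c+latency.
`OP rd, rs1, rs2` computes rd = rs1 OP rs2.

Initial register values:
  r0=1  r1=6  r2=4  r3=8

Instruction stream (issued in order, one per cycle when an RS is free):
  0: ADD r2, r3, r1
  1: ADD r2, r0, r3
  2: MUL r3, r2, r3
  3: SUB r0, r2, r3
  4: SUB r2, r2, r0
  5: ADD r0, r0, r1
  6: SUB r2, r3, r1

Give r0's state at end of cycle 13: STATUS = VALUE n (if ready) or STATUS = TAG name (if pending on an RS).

STATUS = TAG Add3

  c1: issue ADD r2<-Add1  regs: r0:1,r1:6,r2:Add1,r3:8
  c2: issue ADD r2<-Add2  regs: r0:1,r1:6,r2:Add2,r3:8
  c3: CDB Add1=14; issue MUL r3<-Mul1  regs: r0:1,r1:6,r2:Add2,r3:Mul1
  c4: CDB Add2=9; issue SUB r0<-Add1  regs: r0:Add1,r1:6,r2:9,r3:Mul1
  c5: issue SUB r2<-Add2  regs: r0:Add1,r1:6,r2:Add2,r3:Mul1
  c6: issue ADD r0<-Add3  regs: r0:Add3,r1:6,r2:Add2,r3:Mul1
  c7: stall  regs: r0:Add3,r1:6,r2:Add2,r3:Mul1
  c8: stall  regs: r0:Add3,r1:6,r2:Add2,r3:Mul1
  c9: CDB Mul1=72; stall  regs: r0:Add3,r1:6,r2:Add2,r3:72
  c10: stall  regs: r0:Add3,r1:6,r2:Add2,r3:72
  c11: CDB Add1=-63; issue SUB r2<-Add1  regs: r0:Add3,r1:6,r2:Add1,r3:72
  c12: -  regs: r0:Add3,r1:6,r2:Add1,r3:72
  c13: CDB Add1=66  regs: r0:Add3,r1:6,r2:66,r3:72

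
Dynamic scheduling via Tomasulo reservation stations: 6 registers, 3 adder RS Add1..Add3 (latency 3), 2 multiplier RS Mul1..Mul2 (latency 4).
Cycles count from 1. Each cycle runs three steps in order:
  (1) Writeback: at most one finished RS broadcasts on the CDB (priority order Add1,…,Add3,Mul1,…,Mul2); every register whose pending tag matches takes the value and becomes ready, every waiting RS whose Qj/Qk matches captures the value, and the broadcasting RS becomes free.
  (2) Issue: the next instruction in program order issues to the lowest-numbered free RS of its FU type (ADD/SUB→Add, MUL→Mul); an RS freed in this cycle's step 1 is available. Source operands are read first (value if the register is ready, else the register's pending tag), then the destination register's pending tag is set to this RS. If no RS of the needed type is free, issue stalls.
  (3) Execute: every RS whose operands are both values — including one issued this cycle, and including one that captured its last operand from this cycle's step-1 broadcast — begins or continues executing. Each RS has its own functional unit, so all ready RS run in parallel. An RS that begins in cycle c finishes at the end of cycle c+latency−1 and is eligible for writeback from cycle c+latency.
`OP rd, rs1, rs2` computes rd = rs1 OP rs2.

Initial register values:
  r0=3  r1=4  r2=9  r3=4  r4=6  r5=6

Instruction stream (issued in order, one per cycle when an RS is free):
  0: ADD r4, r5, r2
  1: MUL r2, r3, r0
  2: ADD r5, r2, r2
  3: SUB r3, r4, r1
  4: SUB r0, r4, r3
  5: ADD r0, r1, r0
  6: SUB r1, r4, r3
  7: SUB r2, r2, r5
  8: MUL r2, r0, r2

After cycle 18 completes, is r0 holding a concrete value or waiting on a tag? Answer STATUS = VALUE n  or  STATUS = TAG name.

  c1: issue ADD r4<-Add1  regs: r0:3,r1:4,r2:9,r3:4,r4:Add1,r5:6
  c2: issue MUL r2<-Mul1  regs: r0:3,r1:4,r2:Mul1,r3:4,r4:Add1,r5:6
  c3: issue ADD r5<-Add2  regs: r0:3,r1:4,r2:Mul1,r3:4,r4:Add1,r5:Add2
  c4: CDB Add1=15; issue SUB r3<-Add1  regs: r0:3,r1:4,r2:Mul1,r3:Add1,r4:15,r5:Add2
  c5: issue SUB r0<-Add3  regs: r0:Add3,r1:4,r2:Mul1,r3:Add1,r4:15,r5:Add2
  c6: CDB Mul1=12; stall  regs: r0:Add3,r1:4,r2:12,r3:Add1,r4:15,r5:Add2
  c7: CDB Add1=11; issue ADD r0<-Add1  regs: r0:Add1,r1:4,r2:12,r3:11,r4:15,r5:Add2
  c8: stall  regs: r0:Add1,r1:4,r2:12,r3:11,r4:15,r5:Add2
  c9: CDB Add2=24; issue SUB r1<-Add2  regs: r0:Add1,r1:Add2,r2:12,r3:11,r4:15,r5:24
  c10: CDB Add3=4; issue SUB r2<-Add3  regs: r0:Add1,r1:Add2,r2:Add3,r3:11,r4:15,r5:24
  c11: issue MUL r2<-Mul1  regs: r0:Add1,r1:Add2,r2:Mul1,r3:11,r4:15,r5:24
  c12: CDB Add2=4  regs: r0:Add1,r1:4,r2:Mul1,r3:11,r4:15,r5:24
  c13: CDB Add1=8  regs: r0:8,r1:4,r2:Mul1,r3:11,r4:15,r5:24
  c14: CDB Add3=-12  regs: r0:8,r1:4,r2:Mul1,r3:11,r4:15,r5:24
  c15: -  regs: r0:8,r1:4,r2:Mul1,r3:11,r4:15,r5:24
  c16: -  regs: r0:8,r1:4,r2:Mul1,r3:11,r4:15,r5:24
  c17: -  regs: r0:8,r1:4,r2:Mul1,r3:11,r4:15,r5:24
  c18: CDB Mul1=-96  regs: r0:8,r1:4,r2:-96,r3:11,r4:15,r5:24

STATUS = VALUE 8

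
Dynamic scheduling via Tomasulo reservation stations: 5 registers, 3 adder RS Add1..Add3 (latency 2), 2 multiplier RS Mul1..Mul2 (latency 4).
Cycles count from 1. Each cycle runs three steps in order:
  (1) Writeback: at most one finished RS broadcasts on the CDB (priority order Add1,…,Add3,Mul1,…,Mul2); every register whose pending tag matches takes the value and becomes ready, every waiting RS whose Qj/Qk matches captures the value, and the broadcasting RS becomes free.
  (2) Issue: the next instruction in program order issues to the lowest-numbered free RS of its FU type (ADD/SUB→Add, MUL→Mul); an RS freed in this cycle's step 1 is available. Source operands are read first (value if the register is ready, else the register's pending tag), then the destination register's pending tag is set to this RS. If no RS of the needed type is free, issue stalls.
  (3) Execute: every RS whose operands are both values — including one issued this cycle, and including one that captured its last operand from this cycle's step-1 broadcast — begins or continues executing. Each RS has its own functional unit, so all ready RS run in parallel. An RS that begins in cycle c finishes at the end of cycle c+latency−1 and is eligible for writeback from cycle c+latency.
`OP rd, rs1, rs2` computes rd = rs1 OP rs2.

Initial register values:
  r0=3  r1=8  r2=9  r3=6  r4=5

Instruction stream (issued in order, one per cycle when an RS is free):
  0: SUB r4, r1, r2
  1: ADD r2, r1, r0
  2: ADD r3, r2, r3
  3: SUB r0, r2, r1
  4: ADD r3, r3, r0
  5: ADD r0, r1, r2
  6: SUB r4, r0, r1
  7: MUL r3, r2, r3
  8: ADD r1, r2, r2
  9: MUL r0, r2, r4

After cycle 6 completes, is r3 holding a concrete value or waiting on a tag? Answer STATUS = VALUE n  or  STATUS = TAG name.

STATUS = TAG Add3

cycle 1: issue SUB r4<-Add1 // r0:3,r1:8,r2:9,r3:6,r4:Add1
cycle 2: issue ADD r2<-Add2 // r0:3,r1:8,r2:Add2,r3:6,r4:Add1
cycle 3: CDB Add1=-1; issue ADD r3<-Add1 // r0:3,r1:8,r2:Add2,r3:Add1,r4:-1
cycle 4: CDB Add2=11; issue SUB r0<-Add2 // r0:Add2,r1:8,r2:11,r3:Add1,r4:-1
cycle 5: issue ADD r3<-Add3 // r0:Add2,r1:8,r2:11,r3:Add3,r4:-1
cycle 6: CDB Add1=17; issue ADD r0<-Add1 // r0:Add1,r1:8,r2:11,r3:Add3,r4:-1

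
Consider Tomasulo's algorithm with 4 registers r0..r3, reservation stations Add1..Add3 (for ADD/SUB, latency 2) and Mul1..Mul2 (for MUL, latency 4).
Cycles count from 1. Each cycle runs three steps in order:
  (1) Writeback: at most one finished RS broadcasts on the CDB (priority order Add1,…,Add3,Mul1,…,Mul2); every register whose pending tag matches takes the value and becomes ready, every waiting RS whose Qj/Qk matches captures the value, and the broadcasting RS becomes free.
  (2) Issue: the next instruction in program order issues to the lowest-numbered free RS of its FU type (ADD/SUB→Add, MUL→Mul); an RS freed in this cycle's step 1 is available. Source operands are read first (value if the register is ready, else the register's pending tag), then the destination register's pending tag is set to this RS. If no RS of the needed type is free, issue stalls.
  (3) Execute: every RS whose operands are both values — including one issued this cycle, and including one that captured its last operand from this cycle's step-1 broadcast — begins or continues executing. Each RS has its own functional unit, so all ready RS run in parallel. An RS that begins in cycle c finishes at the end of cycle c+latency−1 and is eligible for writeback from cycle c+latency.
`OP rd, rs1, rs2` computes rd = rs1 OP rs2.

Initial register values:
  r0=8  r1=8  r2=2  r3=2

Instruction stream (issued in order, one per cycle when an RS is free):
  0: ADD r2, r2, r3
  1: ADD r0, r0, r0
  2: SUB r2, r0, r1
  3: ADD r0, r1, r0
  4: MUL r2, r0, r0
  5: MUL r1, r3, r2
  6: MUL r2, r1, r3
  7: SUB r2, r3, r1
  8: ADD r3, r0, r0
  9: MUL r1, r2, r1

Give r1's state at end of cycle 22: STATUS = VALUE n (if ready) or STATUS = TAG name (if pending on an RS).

STATUS = VALUE -1324800

cycle 1: issue ADD r2<-Add1 // r0:8,r1:8,r2:Add1,r3:2
cycle 2: issue ADD r0<-Add2 // r0:Add2,r1:8,r2:Add1,r3:2
cycle 3: CDB Add1=4; issue SUB r2<-Add1 // r0:Add2,r1:8,r2:Add1,r3:2
cycle 4: CDB Add2=16; issue ADD r0<-Add2 // r0:Add2,r1:8,r2:Add1,r3:2
cycle 5: issue MUL r2<-Mul1 // r0:Add2,r1:8,r2:Mul1,r3:2
cycle 6: CDB Add1=8; issue MUL r1<-Mul2 // r0:Add2,r1:Mul2,r2:Mul1,r3:2
cycle 7: CDB Add2=24; stall // r0:24,r1:Mul2,r2:Mul1,r3:2
cycle 8: stall // r0:24,r1:Mul2,r2:Mul1,r3:2
cycle 9: stall // r0:24,r1:Mul2,r2:Mul1,r3:2
cycle 10: stall // r0:24,r1:Mul2,r2:Mul1,r3:2
cycle 11: CDB Mul1=576; issue MUL r2<-Mul1 // r0:24,r1:Mul2,r2:Mul1,r3:2
cycle 12: issue SUB r2<-Add1 // r0:24,r1:Mul2,r2:Add1,r3:2
cycle 13: issue ADD r3<-Add2 // r0:24,r1:Mul2,r2:Add1,r3:Add2
cycle 14: stall // r0:24,r1:Mul2,r2:Add1,r3:Add2
cycle 15: CDB Add2=48; stall // r0:24,r1:Mul2,r2:Add1,r3:48
cycle 16: CDB Mul2=1152; issue MUL r1<-Mul2 // r0:24,r1:Mul2,r2:Add1,r3:48
cycle 17: - // r0:24,r1:Mul2,r2:Add1,r3:48
cycle 18: CDB Add1=-1150 // r0:24,r1:Mul2,r2:-1150,r3:48
cycle 19: - // r0:24,r1:Mul2,r2:-1150,r3:48
cycle 20: CDB Mul1=2304 // r0:24,r1:Mul2,r2:-1150,r3:48
cycle 21: - // r0:24,r1:Mul2,r2:-1150,r3:48
cycle 22: CDB Mul2=-1324800 // r0:24,r1:-1324800,r2:-1150,r3:48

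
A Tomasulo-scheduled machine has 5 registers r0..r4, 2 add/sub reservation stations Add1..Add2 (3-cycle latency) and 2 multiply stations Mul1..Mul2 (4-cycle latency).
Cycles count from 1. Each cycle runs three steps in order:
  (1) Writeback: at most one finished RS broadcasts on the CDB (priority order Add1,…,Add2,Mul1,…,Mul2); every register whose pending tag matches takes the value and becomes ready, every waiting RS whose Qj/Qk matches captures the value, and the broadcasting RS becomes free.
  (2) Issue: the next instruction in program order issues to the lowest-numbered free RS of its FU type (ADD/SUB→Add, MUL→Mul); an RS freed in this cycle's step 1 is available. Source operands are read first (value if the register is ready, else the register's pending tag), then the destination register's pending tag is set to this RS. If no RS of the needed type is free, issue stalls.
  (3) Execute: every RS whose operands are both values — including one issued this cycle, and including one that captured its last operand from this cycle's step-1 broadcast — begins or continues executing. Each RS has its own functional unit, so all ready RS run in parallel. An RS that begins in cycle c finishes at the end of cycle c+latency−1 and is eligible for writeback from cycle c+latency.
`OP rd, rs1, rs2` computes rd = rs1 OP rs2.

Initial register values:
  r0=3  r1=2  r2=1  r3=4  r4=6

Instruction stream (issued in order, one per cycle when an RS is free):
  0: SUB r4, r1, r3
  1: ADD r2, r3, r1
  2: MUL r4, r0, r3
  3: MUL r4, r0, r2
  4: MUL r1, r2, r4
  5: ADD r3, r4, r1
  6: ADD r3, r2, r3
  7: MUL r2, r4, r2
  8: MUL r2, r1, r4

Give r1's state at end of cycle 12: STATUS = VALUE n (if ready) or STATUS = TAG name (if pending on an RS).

  c1: issue SUB r4<-Add1  regs: r0:3,r1:2,r2:1,r3:4,r4:Add1
  c2: issue ADD r2<-Add2  regs: r0:3,r1:2,r2:Add2,r3:4,r4:Add1
  c3: issue MUL r4<-Mul1  regs: r0:3,r1:2,r2:Add2,r3:4,r4:Mul1
  c4: CDB Add1=-2; issue MUL r4<-Mul2  regs: r0:3,r1:2,r2:Add2,r3:4,r4:Mul2
  c5: CDB Add2=6; stall  regs: r0:3,r1:2,r2:6,r3:4,r4:Mul2
  c6: stall  regs: r0:3,r1:2,r2:6,r3:4,r4:Mul2
  c7: CDB Mul1=12; issue MUL r1<-Mul1  regs: r0:3,r1:Mul1,r2:6,r3:4,r4:Mul2
  c8: issue ADD r3<-Add1  regs: r0:3,r1:Mul1,r2:6,r3:Add1,r4:Mul2
  c9: CDB Mul2=18; issue ADD r3<-Add2  regs: r0:3,r1:Mul1,r2:6,r3:Add2,r4:18
  c10: issue MUL r2<-Mul2  regs: r0:3,r1:Mul1,r2:Mul2,r3:Add2,r4:18
  c11: stall  regs: r0:3,r1:Mul1,r2:Mul2,r3:Add2,r4:18
  c12: stall  regs: r0:3,r1:Mul1,r2:Mul2,r3:Add2,r4:18

STATUS = TAG Mul1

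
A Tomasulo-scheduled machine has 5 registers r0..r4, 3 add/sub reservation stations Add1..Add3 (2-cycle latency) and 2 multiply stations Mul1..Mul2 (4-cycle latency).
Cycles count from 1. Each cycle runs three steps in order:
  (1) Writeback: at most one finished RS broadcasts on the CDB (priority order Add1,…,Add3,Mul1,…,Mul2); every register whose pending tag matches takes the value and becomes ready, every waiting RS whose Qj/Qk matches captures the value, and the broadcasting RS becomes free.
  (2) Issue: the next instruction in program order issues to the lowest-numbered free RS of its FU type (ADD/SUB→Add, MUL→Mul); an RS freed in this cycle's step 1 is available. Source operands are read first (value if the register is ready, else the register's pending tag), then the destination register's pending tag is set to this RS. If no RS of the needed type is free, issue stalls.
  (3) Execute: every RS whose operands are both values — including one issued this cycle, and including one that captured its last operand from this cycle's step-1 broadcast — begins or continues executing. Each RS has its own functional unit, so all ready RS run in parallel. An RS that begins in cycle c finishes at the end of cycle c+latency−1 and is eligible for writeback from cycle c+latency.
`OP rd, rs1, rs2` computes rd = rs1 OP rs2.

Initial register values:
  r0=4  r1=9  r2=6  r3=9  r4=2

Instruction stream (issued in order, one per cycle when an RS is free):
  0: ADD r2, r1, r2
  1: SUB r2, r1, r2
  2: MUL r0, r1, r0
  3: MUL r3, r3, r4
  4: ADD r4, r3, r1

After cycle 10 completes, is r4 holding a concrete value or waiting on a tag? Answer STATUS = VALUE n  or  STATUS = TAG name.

  c1: issue ADD r2<-Add1  regs: r0:4,r1:9,r2:Add1,r3:9,r4:2
  c2: issue SUB r2<-Add2  regs: r0:4,r1:9,r2:Add2,r3:9,r4:2
  c3: CDB Add1=15; issue MUL r0<-Mul1  regs: r0:Mul1,r1:9,r2:Add2,r3:9,r4:2
  c4: issue MUL r3<-Mul2  regs: r0:Mul1,r1:9,r2:Add2,r3:Mul2,r4:2
  c5: CDB Add2=-6; issue ADD r4<-Add1  regs: r0:Mul1,r1:9,r2:-6,r3:Mul2,r4:Add1
  c6: -  regs: r0:Mul1,r1:9,r2:-6,r3:Mul2,r4:Add1
  c7: CDB Mul1=36  regs: r0:36,r1:9,r2:-6,r3:Mul2,r4:Add1
  c8: CDB Mul2=18  regs: r0:36,r1:9,r2:-6,r3:18,r4:Add1
  c9: -  regs: r0:36,r1:9,r2:-6,r3:18,r4:Add1
  c10: CDB Add1=27  regs: r0:36,r1:9,r2:-6,r3:18,r4:27

STATUS = VALUE 27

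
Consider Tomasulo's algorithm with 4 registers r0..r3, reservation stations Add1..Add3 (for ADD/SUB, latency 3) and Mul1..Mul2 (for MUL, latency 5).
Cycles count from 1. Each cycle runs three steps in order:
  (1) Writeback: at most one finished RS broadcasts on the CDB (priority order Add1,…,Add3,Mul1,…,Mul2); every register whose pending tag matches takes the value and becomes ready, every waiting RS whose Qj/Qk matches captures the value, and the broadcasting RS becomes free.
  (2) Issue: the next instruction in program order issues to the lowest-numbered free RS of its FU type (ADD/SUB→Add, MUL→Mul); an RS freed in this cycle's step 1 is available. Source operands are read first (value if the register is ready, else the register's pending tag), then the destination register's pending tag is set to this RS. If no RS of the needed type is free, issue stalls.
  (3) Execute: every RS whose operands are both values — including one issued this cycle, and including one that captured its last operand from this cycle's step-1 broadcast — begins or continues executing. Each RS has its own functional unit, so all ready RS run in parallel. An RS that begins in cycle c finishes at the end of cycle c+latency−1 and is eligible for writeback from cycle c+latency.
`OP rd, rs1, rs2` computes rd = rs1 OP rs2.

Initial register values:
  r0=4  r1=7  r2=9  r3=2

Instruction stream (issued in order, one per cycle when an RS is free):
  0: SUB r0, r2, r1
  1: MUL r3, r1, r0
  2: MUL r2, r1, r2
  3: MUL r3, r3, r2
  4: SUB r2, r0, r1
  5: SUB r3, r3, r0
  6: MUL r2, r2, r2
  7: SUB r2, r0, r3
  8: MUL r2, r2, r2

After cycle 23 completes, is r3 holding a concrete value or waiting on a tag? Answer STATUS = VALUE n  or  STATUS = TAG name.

STATUS = VALUE 880

c1: issue SUB r0<-Add1 | r0:Add1,r1:7,r2:9,r3:2
c2: issue MUL r3<-Mul1 | r0:Add1,r1:7,r2:9,r3:Mul1
c3: issue MUL r2<-Mul2 | r0:Add1,r1:7,r2:Mul2,r3:Mul1
c4: CDB Add1=2; stall | r0:2,r1:7,r2:Mul2,r3:Mul1
c5: stall | r0:2,r1:7,r2:Mul2,r3:Mul1
c6: stall | r0:2,r1:7,r2:Mul2,r3:Mul1
c7: stall | r0:2,r1:7,r2:Mul2,r3:Mul1
c8: CDB Mul2=63; issue MUL r3<-Mul2 | r0:2,r1:7,r2:63,r3:Mul2
c9: CDB Mul1=14; issue SUB r2<-Add1 | r0:2,r1:7,r2:Add1,r3:Mul2
c10: issue SUB r3<-Add2 | r0:2,r1:7,r2:Add1,r3:Add2
c11: issue MUL r2<-Mul1 | r0:2,r1:7,r2:Mul1,r3:Add2
c12: CDB Add1=-5; issue SUB r2<-Add1 | r0:2,r1:7,r2:Add1,r3:Add2
c13: stall | r0:2,r1:7,r2:Add1,r3:Add2
c14: CDB Mul2=882; issue MUL r2<-Mul2 | r0:2,r1:7,r2:Mul2,r3:Add2
c15: - | r0:2,r1:7,r2:Mul2,r3:Add2
c16: - | r0:2,r1:7,r2:Mul2,r3:Add2
c17: CDB Add2=880 | r0:2,r1:7,r2:Mul2,r3:880
c18: CDB Mul1=25 | r0:2,r1:7,r2:Mul2,r3:880
c19: - | r0:2,r1:7,r2:Mul2,r3:880
c20: CDB Add1=-878 | r0:2,r1:7,r2:Mul2,r3:880
c21: - | r0:2,r1:7,r2:Mul2,r3:880
c22: - | r0:2,r1:7,r2:Mul2,r3:880
c23: - | r0:2,r1:7,r2:Mul2,r3:880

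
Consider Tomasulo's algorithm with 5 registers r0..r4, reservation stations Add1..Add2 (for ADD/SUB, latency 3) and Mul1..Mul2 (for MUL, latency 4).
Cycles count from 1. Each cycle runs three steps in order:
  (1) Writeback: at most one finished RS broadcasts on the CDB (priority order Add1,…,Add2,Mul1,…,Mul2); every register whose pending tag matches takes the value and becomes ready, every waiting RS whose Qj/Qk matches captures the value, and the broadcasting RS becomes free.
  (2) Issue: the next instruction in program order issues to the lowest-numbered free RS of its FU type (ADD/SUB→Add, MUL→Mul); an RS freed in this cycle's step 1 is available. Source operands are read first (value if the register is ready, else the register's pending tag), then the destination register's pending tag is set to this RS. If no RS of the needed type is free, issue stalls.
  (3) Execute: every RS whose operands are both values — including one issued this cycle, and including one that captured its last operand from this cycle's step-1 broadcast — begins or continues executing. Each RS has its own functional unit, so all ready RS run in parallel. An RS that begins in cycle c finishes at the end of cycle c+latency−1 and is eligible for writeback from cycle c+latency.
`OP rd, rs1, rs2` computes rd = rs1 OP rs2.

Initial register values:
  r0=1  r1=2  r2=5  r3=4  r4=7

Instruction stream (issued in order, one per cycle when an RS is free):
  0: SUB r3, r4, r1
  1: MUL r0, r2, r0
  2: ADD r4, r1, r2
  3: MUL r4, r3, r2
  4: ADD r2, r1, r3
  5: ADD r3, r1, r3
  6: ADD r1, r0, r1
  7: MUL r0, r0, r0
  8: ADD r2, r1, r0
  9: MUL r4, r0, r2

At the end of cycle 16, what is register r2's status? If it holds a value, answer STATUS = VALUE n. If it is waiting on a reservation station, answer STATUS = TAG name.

c1: issue SUB r3<-Add1 | r0:1,r1:2,r2:5,r3:Add1,r4:7
c2: issue MUL r0<-Mul1 | r0:Mul1,r1:2,r2:5,r3:Add1,r4:7
c3: issue ADD r4<-Add2 | r0:Mul1,r1:2,r2:5,r3:Add1,r4:Add2
c4: CDB Add1=5; issue MUL r4<-Mul2 | r0:Mul1,r1:2,r2:5,r3:5,r4:Mul2
c5: issue ADD r2<-Add1 | r0:Mul1,r1:2,r2:Add1,r3:5,r4:Mul2
c6: CDB Add2=7; issue ADD r3<-Add2 | r0:Mul1,r1:2,r2:Add1,r3:Add2,r4:Mul2
c7: CDB Mul1=5; stall | r0:5,r1:2,r2:Add1,r3:Add2,r4:Mul2
c8: CDB Add1=7; issue ADD r1<-Add1 | r0:5,r1:Add1,r2:7,r3:Add2,r4:Mul2
c9: CDB Add2=7; issue MUL r0<-Mul1 | r0:Mul1,r1:Add1,r2:7,r3:7,r4:Mul2
c10: CDB Mul2=25; issue ADD r2<-Add2 | r0:Mul1,r1:Add1,r2:Add2,r3:7,r4:25
c11: CDB Add1=7; issue MUL r4<-Mul2 | r0:Mul1,r1:7,r2:Add2,r3:7,r4:Mul2
c12: - | r0:Mul1,r1:7,r2:Add2,r3:7,r4:Mul2
c13: CDB Mul1=25 | r0:25,r1:7,r2:Add2,r3:7,r4:Mul2
c14: - | r0:25,r1:7,r2:Add2,r3:7,r4:Mul2
c15: - | r0:25,r1:7,r2:Add2,r3:7,r4:Mul2
c16: CDB Add2=32 | r0:25,r1:7,r2:32,r3:7,r4:Mul2

STATUS = VALUE 32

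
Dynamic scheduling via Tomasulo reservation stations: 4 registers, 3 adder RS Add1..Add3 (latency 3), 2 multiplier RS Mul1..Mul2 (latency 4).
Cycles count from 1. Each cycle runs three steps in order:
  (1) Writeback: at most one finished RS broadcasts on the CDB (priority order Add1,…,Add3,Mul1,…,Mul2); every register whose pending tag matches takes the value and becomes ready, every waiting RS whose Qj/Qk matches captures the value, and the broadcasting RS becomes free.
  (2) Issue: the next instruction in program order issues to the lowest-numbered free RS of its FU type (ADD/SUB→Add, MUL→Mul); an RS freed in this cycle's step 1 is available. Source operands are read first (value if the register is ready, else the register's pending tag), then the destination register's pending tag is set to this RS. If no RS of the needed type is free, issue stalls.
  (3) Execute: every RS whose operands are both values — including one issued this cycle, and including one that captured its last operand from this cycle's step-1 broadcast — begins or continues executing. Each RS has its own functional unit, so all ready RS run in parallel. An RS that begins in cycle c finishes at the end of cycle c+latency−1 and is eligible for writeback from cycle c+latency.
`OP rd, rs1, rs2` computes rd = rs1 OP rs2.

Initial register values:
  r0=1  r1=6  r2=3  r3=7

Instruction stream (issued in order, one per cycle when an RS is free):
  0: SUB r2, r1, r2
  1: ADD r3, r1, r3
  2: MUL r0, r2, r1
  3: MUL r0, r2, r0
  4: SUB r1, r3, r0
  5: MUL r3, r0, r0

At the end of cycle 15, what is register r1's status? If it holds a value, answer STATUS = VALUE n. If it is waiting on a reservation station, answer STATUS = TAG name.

STATUS = VALUE -41

  c1: issue SUB r2<-Add1  regs: r0:1,r1:6,r2:Add1,r3:7
  c2: issue ADD r3<-Add2  regs: r0:1,r1:6,r2:Add1,r3:Add2
  c3: issue MUL r0<-Mul1  regs: r0:Mul1,r1:6,r2:Add1,r3:Add2
  c4: CDB Add1=3; issue MUL r0<-Mul2  regs: r0:Mul2,r1:6,r2:3,r3:Add2
  c5: CDB Add2=13; issue SUB r1<-Add1  regs: r0:Mul2,r1:Add1,r2:3,r3:13
  c6: stall  regs: r0:Mul2,r1:Add1,r2:3,r3:13
  c7: stall  regs: r0:Mul2,r1:Add1,r2:3,r3:13
  c8: CDB Mul1=18; issue MUL r3<-Mul1  regs: r0:Mul2,r1:Add1,r2:3,r3:Mul1
  c9: -  regs: r0:Mul2,r1:Add1,r2:3,r3:Mul1
  c10: -  regs: r0:Mul2,r1:Add1,r2:3,r3:Mul1
  c11: -  regs: r0:Mul2,r1:Add1,r2:3,r3:Mul1
  c12: CDB Mul2=54  regs: r0:54,r1:Add1,r2:3,r3:Mul1
  c13: -  regs: r0:54,r1:Add1,r2:3,r3:Mul1
  c14: -  regs: r0:54,r1:Add1,r2:3,r3:Mul1
  c15: CDB Add1=-41  regs: r0:54,r1:-41,r2:3,r3:Mul1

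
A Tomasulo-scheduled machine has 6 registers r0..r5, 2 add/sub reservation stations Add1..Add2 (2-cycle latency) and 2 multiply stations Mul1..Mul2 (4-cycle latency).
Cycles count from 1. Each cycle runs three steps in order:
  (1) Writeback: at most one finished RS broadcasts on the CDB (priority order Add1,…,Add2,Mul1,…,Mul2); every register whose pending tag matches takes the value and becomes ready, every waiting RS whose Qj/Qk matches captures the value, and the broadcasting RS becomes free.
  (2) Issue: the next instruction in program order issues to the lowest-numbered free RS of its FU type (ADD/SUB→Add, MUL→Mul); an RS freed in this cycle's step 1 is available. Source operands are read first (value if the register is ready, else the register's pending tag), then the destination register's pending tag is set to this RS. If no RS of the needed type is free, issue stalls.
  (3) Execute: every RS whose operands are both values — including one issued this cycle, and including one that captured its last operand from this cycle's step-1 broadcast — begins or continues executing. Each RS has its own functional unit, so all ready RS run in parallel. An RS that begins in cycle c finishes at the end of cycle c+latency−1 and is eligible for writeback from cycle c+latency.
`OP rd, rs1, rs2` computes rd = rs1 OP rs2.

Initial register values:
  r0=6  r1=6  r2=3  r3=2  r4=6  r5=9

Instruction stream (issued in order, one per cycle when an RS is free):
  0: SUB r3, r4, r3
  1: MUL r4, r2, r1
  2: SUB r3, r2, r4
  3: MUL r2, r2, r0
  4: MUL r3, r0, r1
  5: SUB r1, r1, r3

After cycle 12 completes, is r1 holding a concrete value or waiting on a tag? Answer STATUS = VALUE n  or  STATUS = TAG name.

STATUS = VALUE -30

cycle 1: issue SUB r3<-Add1 // r0:6,r1:6,r2:3,r3:Add1,r4:6,r5:9
cycle 2: issue MUL r4<-Mul1 // r0:6,r1:6,r2:3,r3:Add1,r4:Mul1,r5:9
cycle 3: CDB Add1=4; issue SUB r3<-Add1 // r0:6,r1:6,r2:3,r3:Add1,r4:Mul1,r5:9
cycle 4: issue MUL r2<-Mul2 // r0:6,r1:6,r2:Mul2,r3:Add1,r4:Mul1,r5:9
cycle 5: stall // r0:6,r1:6,r2:Mul2,r3:Add1,r4:Mul1,r5:9
cycle 6: CDB Mul1=18; issue MUL r3<-Mul1 // r0:6,r1:6,r2:Mul2,r3:Mul1,r4:18,r5:9
cycle 7: issue SUB r1<-Add2 // r0:6,r1:Add2,r2:Mul2,r3:Mul1,r4:18,r5:9
cycle 8: CDB Add1=-15 // r0:6,r1:Add2,r2:Mul2,r3:Mul1,r4:18,r5:9
cycle 9: CDB Mul2=18 // r0:6,r1:Add2,r2:18,r3:Mul1,r4:18,r5:9
cycle 10: CDB Mul1=36 // r0:6,r1:Add2,r2:18,r3:36,r4:18,r5:9
cycle 11: - // r0:6,r1:Add2,r2:18,r3:36,r4:18,r5:9
cycle 12: CDB Add2=-30 // r0:6,r1:-30,r2:18,r3:36,r4:18,r5:9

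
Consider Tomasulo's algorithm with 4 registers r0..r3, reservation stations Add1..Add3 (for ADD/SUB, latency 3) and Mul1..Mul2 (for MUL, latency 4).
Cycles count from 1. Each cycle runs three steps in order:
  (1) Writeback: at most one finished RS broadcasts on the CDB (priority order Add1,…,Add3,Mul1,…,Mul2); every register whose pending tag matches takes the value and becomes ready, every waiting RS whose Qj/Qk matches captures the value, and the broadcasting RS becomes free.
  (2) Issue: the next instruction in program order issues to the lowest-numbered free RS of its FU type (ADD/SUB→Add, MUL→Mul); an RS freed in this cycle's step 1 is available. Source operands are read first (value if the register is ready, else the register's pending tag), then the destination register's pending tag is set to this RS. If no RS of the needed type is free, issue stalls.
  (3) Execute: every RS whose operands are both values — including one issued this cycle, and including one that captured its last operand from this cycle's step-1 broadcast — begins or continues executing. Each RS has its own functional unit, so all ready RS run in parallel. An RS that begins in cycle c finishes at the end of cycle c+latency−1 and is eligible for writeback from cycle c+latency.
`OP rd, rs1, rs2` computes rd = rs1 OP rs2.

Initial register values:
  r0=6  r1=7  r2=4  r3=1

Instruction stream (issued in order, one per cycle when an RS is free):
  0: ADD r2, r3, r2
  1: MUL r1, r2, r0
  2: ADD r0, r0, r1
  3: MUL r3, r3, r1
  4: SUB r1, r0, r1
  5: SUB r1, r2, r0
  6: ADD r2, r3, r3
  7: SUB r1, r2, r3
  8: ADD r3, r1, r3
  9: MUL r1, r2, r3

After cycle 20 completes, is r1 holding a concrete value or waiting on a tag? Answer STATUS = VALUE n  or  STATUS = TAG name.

STATUS = TAG Mul1

  c1: issue ADD r2<-Add1  regs: r0:6,r1:7,r2:Add1,r3:1
  c2: issue MUL r1<-Mul1  regs: r0:6,r1:Mul1,r2:Add1,r3:1
  c3: issue ADD r0<-Add2  regs: r0:Add2,r1:Mul1,r2:Add1,r3:1
  c4: CDB Add1=5; issue MUL r3<-Mul2  regs: r0:Add2,r1:Mul1,r2:5,r3:Mul2
  c5: issue SUB r1<-Add1  regs: r0:Add2,r1:Add1,r2:5,r3:Mul2
  c6: issue SUB r1<-Add3  regs: r0:Add2,r1:Add3,r2:5,r3:Mul2
  c7: stall  regs: r0:Add2,r1:Add3,r2:5,r3:Mul2
  c8: CDB Mul1=30; stall  regs: r0:Add2,r1:Add3,r2:5,r3:Mul2
  c9: stall  regs: r0:Add2,r1:Add3,r2:5,r3:Mul2
  c10: stall  regs: r0:Add2,r1:Add3,r2:5,r3:Mul2
  c11: CDB Add2=36; issue ADD r2<-Add2  regs: r0:36,r1:Add3,r2:Add2,r3:Mul2
  c12: CDB Mul2=30; stall  regs: r0:36,r1:Add3,r2:Add2,r3:30
  c13: stall  regs: r0:36,r1:Add3,r2:Add2,r3:30
  c14: CDB Add1=6; issue SUB r1<-Add1  regs: r0:36,r1:Add1,r2:Add2,r3:30
  c15: CDB Add2=60; issue ADD r3<-Add2  regs: r0:36,r1:Add1,r2:60,r3:Add2
  c16: CDB Add3=-31; issue MUL r1<-Mul1  regs: r0:36,r1:Mul1,r2:60,r3:Add2
  c17: -  regs: r0:36,r1:Mul1,r2:60,r3:Add2
  c18: CDB Add1=30  regs: r0:36,r1:Mul1,r2:60,r3:Add2
  c19: -  regs: r0:36,r1:Mul1,r2:60,r3:Add2
  c20: -  regs: r0:36,r1:Mul1,r2:60,r3:Add2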